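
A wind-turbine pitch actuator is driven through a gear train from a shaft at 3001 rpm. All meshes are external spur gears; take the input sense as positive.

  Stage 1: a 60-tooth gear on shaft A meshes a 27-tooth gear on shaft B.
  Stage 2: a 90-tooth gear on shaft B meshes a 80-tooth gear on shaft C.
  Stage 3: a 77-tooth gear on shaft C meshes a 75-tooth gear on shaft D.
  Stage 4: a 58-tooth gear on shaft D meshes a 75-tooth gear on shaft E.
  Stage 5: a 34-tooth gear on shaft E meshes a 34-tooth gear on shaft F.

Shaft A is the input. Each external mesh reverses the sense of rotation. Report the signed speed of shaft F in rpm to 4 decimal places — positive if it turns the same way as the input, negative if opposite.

Stage 1 [60T→27T]: ω = 3001.0000×60/27 = 6668.8889 rpm, dir flips to −; running = −6668.8889
Stage 2 [90T→80T]: ω = 6668.8889×90/80 = 7502.5000 rpm, dir flips to +; running = +7502.5000
Stage 3 [77T→75T]: ω = 7502.5000×77/75 = 7702.5667 rpm, dir flips to −; running = −7702.5667
Stage 4 [58T→75T]: ω = 7702.5667×58/75 = 5956.6516 rpm, dir flips to +; running = +5956.6516
Stage 5 [34T→34T]: ω = 5956.6516×34/34 = 5956.6516 rpm, dir flips to −; running = −5956.6516

-5956.6516 rpm (opposite to input, |ω| = 5956.6516 rpm)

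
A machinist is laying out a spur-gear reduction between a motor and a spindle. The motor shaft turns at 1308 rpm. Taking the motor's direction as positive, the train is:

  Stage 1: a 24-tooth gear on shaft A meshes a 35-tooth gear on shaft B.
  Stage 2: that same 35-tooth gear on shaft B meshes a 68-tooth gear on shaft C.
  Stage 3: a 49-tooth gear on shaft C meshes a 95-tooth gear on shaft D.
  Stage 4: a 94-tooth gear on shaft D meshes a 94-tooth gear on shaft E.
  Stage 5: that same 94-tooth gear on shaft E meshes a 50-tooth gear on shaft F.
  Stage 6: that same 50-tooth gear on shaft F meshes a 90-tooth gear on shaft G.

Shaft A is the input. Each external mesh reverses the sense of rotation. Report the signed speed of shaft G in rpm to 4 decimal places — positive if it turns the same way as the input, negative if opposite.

+248.6955 rpm (same as input, |ω| = 248.6955 rpm)

Stage 1 [24T→35T]: ω = 1308.0000×24/35 = 896.9143 rpm, dir flips to −; running = −896.9143
Stage 2 [35T→68T]: ω = 896.9143×35/68 = 461.6471 rpm, dir flips to +; running = +461.6471
Stage 3 [49T→95T]: ω = 461.6471×49/95 = 238.1127 rpm, dir flips to −; running = −238.1127
Stage 4 [94T→94T]: ω = 238.1127×94/94 = 238.1127 rpm, dir flips to +; running = +238.1127
Stage 5 [94T→50T]: ω = 238.1127×94/50 = 447.6519 rpm, dir flips to −; running = −447.6519
Stage 6 [50T→90T]: ω = 447.6519×50/90 = 248.6955 rpm, dir flips to +; running = +248.6955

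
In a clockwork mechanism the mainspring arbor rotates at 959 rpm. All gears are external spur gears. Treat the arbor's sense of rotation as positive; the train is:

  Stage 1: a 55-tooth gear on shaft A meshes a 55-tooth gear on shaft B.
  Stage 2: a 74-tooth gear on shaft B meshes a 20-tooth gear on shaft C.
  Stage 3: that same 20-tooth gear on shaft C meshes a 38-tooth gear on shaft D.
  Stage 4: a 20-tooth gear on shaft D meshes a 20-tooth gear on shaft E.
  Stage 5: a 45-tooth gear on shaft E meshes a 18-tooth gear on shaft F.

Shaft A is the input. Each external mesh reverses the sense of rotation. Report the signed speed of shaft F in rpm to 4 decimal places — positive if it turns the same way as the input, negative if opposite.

Stage 1 [55T→55T]: ω = 959.0000×55/55 = 959.0000 rpm, dir flips to −; running = −959.0000
Stage 2 [74T→20T]: ω = 959.0000×74/20 = 3548.3000 rpm, dir flips to +; running = +3548.3000
Stage 3 [20T→38T]: ω = 3548.3000×20/38 = 1867.5263 rpm, dir flips to −; running = −1867.5263
Stage 4 [20T→20T]: ω = 1867.5263×20/20 = 1867.5263 rpm, dir flips to +; running = +1867.5263
Stage 5 [45T→18T]: ω = 1867.5263×45/18 = 4668.8158 rpm, dir flips to −; running = −4668.8158

-4668.8158 rpm (opposite to input, |ω| = 4668.8158 rpm)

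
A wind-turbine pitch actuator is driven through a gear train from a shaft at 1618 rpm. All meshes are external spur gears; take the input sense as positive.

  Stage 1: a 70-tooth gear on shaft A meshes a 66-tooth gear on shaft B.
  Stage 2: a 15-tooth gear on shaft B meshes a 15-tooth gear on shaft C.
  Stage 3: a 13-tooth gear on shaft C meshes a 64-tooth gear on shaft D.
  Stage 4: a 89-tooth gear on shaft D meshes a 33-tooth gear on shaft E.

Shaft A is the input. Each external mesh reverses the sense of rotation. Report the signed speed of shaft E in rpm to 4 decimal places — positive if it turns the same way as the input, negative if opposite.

+940.0957 rpm (same as input, |ω| = 940.0957 rpm)

Stage 1 [70T→66T]: ω = 1618.0000×70/66 = 1716.0606 rpm, dir flips to −; running = −1716.0606
Stage 2 [15T→15T]: ω = 1716.0606×15/15 = 1716.0606 rpm, dir flips to +; running = +1716.0606
Stage 3 [13T→64T]: ω = 1716.0606×13/64 = 348.5748 rpm, dir flips to −; running = −348.5748
Stage 4 [89T→33T]: ω = 348.5748×89/33 = 940.0957 rpm, dir flips to +; running = +940.0957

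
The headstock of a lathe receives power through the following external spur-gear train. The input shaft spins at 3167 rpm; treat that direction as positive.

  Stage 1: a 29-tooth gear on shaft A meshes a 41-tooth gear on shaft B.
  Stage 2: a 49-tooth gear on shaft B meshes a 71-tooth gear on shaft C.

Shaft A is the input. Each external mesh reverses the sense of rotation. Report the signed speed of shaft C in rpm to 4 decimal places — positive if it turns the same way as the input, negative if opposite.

Stage 1 [29T→41T]: ω = 3167.0000×29/41 = 2240.0732 rpm, dir flips to −; running = −2240.0732
Stage 2 [49T→71T]: ω = 2240.0732×49/71 = 1545.9660 rpm, dir flips to +; running = +1545.9660

+1545.9660 rpm (same as input, |ω| = 1545.9660 rpm)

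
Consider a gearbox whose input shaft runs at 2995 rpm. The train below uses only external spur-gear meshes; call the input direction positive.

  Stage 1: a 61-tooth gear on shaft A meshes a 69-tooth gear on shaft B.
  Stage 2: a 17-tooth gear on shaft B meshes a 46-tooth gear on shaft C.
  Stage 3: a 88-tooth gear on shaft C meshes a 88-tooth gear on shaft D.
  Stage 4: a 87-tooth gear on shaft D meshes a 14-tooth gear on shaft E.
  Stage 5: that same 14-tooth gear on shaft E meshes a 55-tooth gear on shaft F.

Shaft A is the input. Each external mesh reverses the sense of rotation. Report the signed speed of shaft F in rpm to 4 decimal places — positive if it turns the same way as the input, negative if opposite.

Stage 1 [61T→69T]: ω = 2995.0000×61/69 = 2647.7536 rpm, dir flips to −; running = −2647.7536
Stage 2 [17T→46T]: ω = 2647.7536×17/46 = 978.5176 rpm, dir flips to +; running = +978.5176
Stage 3 [88T→88T]: ω = 978.5176×88/88 = 978.5176 rpm, dir flips to −; running = −978.5176
Stage 4 [87T→14T]: ω = 978.5176×87/14 = 6080.7882 rpm, dir flips to +; running = +6080.7882
Stage 5 [14T→55T]: ω = 6080.7882×14/55 = 1547.8370 rpm, dir flips to −; running = −1547.8370

-1547.8370 rpm (opposite to input, |ω| = 1547.8370 rpm)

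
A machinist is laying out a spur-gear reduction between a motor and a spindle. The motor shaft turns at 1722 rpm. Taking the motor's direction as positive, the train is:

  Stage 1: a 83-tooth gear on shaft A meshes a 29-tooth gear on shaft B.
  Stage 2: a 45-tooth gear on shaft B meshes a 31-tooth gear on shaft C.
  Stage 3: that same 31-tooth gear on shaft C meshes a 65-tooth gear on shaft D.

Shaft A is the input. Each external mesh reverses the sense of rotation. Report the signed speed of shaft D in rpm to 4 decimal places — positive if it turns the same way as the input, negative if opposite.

Stage 1 [83T→29T]: ω = 1722.0000×83/29 = 4928.4828 rpm, dir flips to −; running = −4928.4828
Stage 2 [45T→31T]: ω = 4928.4828×45/31 = 7154.2492 rpm, dir flips to +; running = +7154.2492
Stage 3 [31T→65T]: ω = 7154.2492×31/65 = 3412.0265 rpm, dir flips to −; running = −3412.0265

-3412.0265 rpm (opposite to input, |ω| = 3412.0265 rpm)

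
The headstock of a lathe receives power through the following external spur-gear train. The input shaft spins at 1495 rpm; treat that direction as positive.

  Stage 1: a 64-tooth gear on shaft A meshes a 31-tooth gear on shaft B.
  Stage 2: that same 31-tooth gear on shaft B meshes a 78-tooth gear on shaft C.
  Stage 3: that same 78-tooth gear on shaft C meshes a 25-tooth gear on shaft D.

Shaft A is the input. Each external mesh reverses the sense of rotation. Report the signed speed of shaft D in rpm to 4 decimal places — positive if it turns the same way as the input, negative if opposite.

-3827.2000 rpm (opposite to input, |ω| = 3827.2000 rpm)

Stage 1 [64T→31T]: ω = 1495.0000×64/31 = 3086.4516 rpm, dir flips to −; running = −3086.4516
Stage 2 [31T→78T]: ω = 3086.4516×31/78 = 1226.6667 rpm, dir flips to +; running = +1226.6667
Stage 3 [78T→25T]: ω = 1226.6667×78/25 = 3827.2000 rpm, dir flips to −; running = −3827.2000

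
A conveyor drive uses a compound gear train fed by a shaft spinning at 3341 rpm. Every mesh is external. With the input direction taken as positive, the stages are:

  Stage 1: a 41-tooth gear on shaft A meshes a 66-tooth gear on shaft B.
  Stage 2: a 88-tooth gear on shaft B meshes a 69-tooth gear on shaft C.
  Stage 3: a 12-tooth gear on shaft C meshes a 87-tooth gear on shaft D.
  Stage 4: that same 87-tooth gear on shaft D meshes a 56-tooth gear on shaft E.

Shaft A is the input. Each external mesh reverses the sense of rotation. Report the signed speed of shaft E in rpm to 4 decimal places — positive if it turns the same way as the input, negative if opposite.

+567.2091 rpm (same as input, |ω| = 567.2091 rpm)

Stage 1 [41T→66T]: ω = 3341.0000×41/66 = 2075.4697 rpm, dir flips to −; running = −2075.4697
Stage 2 [88T→69T]: ω = 2075.4697×88/69 = 2646.9758 rpm, dir flips to +; running = +2646.9758
Stage 3 [12T→87T]: ω = 2646.9758×12/87 = 365.1001 rpm, dir flips to −; running = −365.1001
Stage 4 [87T→56T]: ω = 365.1001×87/56 = 567.2091 rpm, dir flips to +; running = +567.2091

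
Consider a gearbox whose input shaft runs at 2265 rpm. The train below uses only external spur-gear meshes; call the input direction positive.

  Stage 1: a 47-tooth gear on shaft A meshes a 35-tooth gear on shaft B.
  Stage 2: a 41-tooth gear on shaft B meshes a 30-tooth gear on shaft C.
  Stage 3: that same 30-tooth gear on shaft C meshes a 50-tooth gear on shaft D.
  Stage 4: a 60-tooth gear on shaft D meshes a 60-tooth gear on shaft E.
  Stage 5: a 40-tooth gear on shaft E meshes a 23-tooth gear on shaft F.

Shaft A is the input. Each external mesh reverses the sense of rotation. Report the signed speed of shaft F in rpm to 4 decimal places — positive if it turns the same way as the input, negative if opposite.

-4337.5453 rpm (opposite to input, |ω| = 4337.5453 rpm)

Stage 1 [47T→35T]: ω = 2265.0000×47/35 = 3041.5714 rpm, dir flips to −; running = −3041.5714
Stage 2 [41T→30T]: ω = 3041.5714×41/30 = 4156.8143 rpm, dir flips to +; running = +4156.8143
Stage 3 [30T→50T]: ω = 4156.8143×30/50 = 2494.0886 rpm, dir flips to −; running = −2494.0886
Stage 4 [60T→60T]: ω = 2494.0886×60/60 = 2494.0886 rpm, dir flips to +; running = +2494.0886
Stage 5 [40T→23T]: ω = 2494.0886×40/23 = 4337.5453 rpm, dir flips to −; running = −4337.5453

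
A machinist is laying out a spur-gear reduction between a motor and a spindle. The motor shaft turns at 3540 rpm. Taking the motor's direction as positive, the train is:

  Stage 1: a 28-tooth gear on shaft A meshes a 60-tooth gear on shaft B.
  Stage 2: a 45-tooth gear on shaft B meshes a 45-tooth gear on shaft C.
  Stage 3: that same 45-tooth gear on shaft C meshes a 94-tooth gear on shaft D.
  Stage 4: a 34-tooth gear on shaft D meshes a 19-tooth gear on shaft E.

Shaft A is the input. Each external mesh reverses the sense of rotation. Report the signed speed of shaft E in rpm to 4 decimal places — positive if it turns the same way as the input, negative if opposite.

+1415.2072 rpm (same as input, |ω| = 1415.2072 rpm)

Stage 1 [28T→60T]: ω = 3540.0000×28/60 = 1652.0000 rpm, dir flips to −; running = −1652.0000
Stage 2 [45T→45T]: ω = 1652.0000×45/45 = 1652.0000 rpm, dir flips to +; running = +1652.0000
Stage 3 [45T→94T]: ω = 1652.0000×45/94 = 790.8511 rpm, dir flips to −; running = −790.8511
Stage 4 [34T→19T]: ω = 790.8511×34/19 = 1415.2072 rpm, dir flips to +; running = +1415.2072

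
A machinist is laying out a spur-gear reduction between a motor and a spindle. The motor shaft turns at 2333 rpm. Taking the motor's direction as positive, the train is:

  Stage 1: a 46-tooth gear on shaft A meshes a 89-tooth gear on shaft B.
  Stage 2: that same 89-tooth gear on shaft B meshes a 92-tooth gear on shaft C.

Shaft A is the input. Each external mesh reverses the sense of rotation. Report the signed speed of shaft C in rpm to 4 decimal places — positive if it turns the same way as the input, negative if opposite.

+1166.5000 rpm (same as input, |ω| = 1166.5000 rpm)

Stage 1 [46T→89T]: ω = 2333.0000×46/89 = 1205.8202 rpm, dir flips to −; running = −1205.8202
Stage 2 [89T→92T]: ω = 1205.8202×89/92 = 1166.5000 rpm, dir flips to +; running = +1166.5000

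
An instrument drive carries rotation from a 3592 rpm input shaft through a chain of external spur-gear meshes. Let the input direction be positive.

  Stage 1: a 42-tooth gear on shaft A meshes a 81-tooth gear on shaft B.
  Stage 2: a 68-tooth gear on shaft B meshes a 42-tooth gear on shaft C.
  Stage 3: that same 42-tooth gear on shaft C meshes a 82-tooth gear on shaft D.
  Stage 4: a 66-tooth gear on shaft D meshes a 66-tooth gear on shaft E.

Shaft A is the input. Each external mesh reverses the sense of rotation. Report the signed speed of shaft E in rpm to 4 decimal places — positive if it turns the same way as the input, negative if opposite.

+1544.5276 rpm (same as input, |ω| = 1544.5276 rpm)

Stage 1 [42T→81T]: ω = 3592.0000×42/81 = 1862.5185 rpm, dir flips to −; running = −1862.5185
Stage 2 [68T→42T]: ω = 1862.5185×68/42 = 3015.5062 rpm, dir flips to +; running = +3015.5062
Stage 3 [42T→82T]: ω = 3015.5062×42/82 = 1544.5276 rpm, dir flips to −; running = −1544.5276
Stage 4 [66T→66T]: ω = 1544.5276×66/66 = 1544.5276 rpm, dir flips to +; running = +1544.5276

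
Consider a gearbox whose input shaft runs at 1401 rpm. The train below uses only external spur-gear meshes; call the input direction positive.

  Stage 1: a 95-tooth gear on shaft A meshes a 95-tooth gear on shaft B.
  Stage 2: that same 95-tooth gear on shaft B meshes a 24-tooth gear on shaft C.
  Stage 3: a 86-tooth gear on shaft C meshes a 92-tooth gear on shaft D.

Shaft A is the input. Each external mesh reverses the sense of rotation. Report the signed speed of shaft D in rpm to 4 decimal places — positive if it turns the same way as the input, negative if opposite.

-5183.9538 rpm (opposite to input, |ω| = 5183.9538 rpm)

Stage 1 [95T→95T]: ω = 1401.0000×95/95 = 1401.0000 rpm, dir flips to −; running = −1401.0000
Stage 2 [95T→24T]: ω = 1401.0000×95/24 = 5545.6250 rpm, dir flips to +; running = +5545.6250
Stage 3 [86T→92T]: ω = 5545.6250×86/92 = 5183.9538 rpm, dir flips to −; running = −5183.9538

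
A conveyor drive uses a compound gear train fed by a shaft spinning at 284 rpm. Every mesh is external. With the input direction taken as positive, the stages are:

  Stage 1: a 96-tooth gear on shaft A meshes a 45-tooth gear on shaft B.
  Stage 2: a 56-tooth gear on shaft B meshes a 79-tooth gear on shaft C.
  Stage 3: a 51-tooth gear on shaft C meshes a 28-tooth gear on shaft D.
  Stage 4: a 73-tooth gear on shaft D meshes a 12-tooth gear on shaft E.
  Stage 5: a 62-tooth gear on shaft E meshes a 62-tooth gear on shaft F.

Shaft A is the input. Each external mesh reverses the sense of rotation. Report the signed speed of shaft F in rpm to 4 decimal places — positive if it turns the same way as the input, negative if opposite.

-4758.7376 rpm (opposite to input, |ω| = 4758.7376 rpm)

Stage 1 [96T→45T]: ω = 284.0000×96/45 = 605.8667 rpm, dir flips to −; running = −605.8667
Stage 2 [56T→79T]: ω = 605.8667×56/79 = 429.4751 rpm, dir flips to +; running = +429.4751
Stage 3 [51T→28T]: ω = 429.4751×51/28 = 782.2582 rpm, dir flips to −; running = −782.2582
Stage 4 [73T→12T]: ω = 782.2582×73/12 = 4758.7376 rpm, dir flips to +; running = +4758.7376
Stage 5 [62T→62T]: ω = 4758.7376×62/62 = 4758.7376 rpm, dir flips to −; running = −4758.7376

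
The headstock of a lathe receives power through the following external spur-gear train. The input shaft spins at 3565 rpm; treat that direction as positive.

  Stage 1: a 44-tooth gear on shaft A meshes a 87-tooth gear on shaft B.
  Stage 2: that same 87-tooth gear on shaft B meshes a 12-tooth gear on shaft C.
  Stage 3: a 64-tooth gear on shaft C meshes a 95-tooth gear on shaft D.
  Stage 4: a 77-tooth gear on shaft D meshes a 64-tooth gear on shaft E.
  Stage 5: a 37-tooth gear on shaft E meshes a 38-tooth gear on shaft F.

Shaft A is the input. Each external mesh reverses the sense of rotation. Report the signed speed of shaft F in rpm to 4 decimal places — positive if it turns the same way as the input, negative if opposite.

Stage 1 [44T→87T]: ω = 3565.0000×44/87 = 1802.9885 rpm, dir flips to −; running = −1802.9885
Stage 2 [87T→12T]: ω = 1802.9885×87/12 = 13071.6667 rpm, dir flips to +; running = +13071.6667
Stage 3 [64T→95T]: ω = 13071.6667×64/95 = 8806.1754 rpm, dir flips to −; running = −8806.1754
Stage 4 [77T→64T]: ω = 8806.1754×77/64 = 10594.9298 rpm, dir flips to +; running = +10594.9298
Stage 5 [37T→38T]: ω = 10594.9298×37/38 = 10316.1159 rpm, dir flips to −; running = −10316.1159

-10316.1159 rpm (opposite to input, |ω| = 10316.1159 rpm)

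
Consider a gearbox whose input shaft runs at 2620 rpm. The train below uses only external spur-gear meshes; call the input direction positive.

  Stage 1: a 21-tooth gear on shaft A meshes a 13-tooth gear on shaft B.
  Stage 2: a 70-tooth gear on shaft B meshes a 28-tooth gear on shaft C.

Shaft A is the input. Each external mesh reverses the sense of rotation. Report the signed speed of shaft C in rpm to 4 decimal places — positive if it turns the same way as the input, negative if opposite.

+10580.7692 rpm (same as input, |ω| = 10580.7692 rpm)

Stage 1 [21T→13T]: ω = 2620.0000×21/13 = 4232.3077 rpm, dir flips to −; running = −4232.3077
Stage 2 [70T→28T]: ω = 4232.3077×70/28 = 10580.7692 rpm, dir flips to +; running = +10580.7692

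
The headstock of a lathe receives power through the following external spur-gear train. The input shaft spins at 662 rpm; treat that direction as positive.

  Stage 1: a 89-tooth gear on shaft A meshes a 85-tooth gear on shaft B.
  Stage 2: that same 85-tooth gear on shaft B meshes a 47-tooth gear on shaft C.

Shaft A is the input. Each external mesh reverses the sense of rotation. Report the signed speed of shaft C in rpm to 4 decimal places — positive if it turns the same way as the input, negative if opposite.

Stage 1 [89T→85T]: ω = 662.0000×89/85 = 693.1529 rpm, dir flips to −; running = −693.1529
Stage 2 [85T→47T]: ω = 693.1529×85/47 = 1253.5745 rpm, dir flips to +; running = +1253.5745

+1253.5745 rpm (same as input, |ω| = 1253.5745 rpm)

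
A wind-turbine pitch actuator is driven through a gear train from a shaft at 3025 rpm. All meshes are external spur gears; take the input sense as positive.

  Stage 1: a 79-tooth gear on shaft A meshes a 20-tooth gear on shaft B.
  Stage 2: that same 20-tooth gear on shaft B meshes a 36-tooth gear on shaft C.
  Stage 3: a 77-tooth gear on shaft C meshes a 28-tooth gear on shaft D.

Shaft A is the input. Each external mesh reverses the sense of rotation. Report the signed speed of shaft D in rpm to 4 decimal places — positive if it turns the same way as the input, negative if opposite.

Stage 1 [79T→20T]: ω = 3025.0000×79/20 = 11948.7500 rpm, dir flips to −; running = −11948.7500
Stage 2 [20T→36T]: ω = 11948.7500×20/36 = 6638.1944 rpm, dir flips to +; running = +6638.1944
Stage 3 [77T→28T]: ω = 6638.1944×77/28 = 18255.0347 rpm, dir flips to −; running = −18255.0347

-18255.0347 rpm (opposite to input, |ω| = 18255.0347 rpm)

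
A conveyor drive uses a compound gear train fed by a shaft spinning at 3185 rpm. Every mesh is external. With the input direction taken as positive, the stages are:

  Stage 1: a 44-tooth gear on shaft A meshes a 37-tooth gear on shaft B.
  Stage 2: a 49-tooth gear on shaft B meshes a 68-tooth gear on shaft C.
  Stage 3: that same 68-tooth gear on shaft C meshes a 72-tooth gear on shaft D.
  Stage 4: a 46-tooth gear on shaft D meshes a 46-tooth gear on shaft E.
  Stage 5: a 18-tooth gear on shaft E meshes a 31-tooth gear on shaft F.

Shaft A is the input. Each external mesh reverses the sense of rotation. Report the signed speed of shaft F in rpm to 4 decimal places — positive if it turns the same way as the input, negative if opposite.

Stage 1 [44T→37T]: ω = 3185.0000×44/37 = 3787.5676 rpm, dir flips to −; running = −3787.5676
Stage 2 [49T→68T]: ω = 3787.5676×49/68 = 2729.2766 rpm, dir flips to +; running = +2729.2766
Stage 3 [68T→72T]: ω = 2729.2766×68/72 = 2577.6502 rpm, dir flips to −; running = −2577.6502
Stage 4 [46T→46T]: ω = 2577.6502×46/46 = 2577.6502 rpm, dir flips to +; running = +2577.6502
Stage 5 [18T→31T]: ω = 2577.6502×18/31 = 1496.7001 rpm, dir flips to −; running = −1496.7001

-1496.7001 rpm (opposite to input, |ω| = 1496.7001 rpm)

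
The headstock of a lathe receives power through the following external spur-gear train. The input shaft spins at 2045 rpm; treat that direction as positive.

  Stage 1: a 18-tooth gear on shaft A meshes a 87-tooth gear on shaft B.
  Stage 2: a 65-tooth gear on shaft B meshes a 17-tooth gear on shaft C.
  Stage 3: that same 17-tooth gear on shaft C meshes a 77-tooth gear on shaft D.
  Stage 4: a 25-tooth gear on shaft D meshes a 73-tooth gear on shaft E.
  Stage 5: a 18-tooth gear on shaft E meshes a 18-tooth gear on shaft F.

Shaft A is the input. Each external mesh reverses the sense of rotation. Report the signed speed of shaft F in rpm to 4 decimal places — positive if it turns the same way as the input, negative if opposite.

-122.3169 rpm (opposite to input, |ω| = 122.3169 rpm)

Stage 1 [18T→87T]: ω = 2045.0000×18/87 = 423.1034 rpm, dir flips to −; running = −423.1034
Stage 2 [65T→17T]: ω = 423.1034×65/17 = 1617.7485 rpm, dir flips to +; running = +1617.7485
Stage 3 [17T→77T]: ω = 1617.7485×17/77 = 357.1652 rpm, dir flips to −; running = −357.1652
Stage 4 [25T→73T]: ω = 357.1652×25/73 = 122.3169 rpm, dir flips to +; running = +122.3169
Stage 5 [18T→18T]: ω = 122.3169×18/18 = 122.3169 rpm, dir flips to −; running = −122.3169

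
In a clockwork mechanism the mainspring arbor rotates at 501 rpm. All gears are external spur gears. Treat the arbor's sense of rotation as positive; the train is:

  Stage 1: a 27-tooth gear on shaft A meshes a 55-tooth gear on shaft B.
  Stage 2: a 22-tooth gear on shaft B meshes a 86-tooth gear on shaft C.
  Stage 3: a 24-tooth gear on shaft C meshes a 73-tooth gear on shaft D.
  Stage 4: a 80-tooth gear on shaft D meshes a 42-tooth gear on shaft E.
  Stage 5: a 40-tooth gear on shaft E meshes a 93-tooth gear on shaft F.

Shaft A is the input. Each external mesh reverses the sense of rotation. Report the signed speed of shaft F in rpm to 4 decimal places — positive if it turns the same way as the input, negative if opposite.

Stage 1 [27T→55T]: ω = 501.0000×27/55 = 245.9455 rpm, dir flips to −; running = −245.9455
Stage 2 [22T→86T]: ω = 245.9455×22/86 = 62.9163 rpm, dir flips to +; running = +62.9163
Stage 3 [24T→73T]: ω = 62.9163×24/73 = 20.6848 rpm, dir flips to −; running = −20.6848
Stage 4 [80T→42T]: ω = 20.6848×80/42 = 39.3996 rpm, dir flips to +; running = +39.3996
Stage 5 [40T→93T]: ω = 39.3996×40/93 = 16.9461 rpm, dir flips to −; running = −16.9461

-16.9461 rpm (opposite to input, |ω| = 16.9461 rpm)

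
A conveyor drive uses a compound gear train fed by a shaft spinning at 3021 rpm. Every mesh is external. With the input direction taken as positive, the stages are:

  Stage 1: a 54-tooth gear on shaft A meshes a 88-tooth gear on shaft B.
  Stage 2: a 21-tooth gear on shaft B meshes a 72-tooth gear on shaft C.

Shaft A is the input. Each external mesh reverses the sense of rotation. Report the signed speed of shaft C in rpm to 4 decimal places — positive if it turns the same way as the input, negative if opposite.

Stage 1 [54T→88T]: ω = 3021.0000×54/88 = 1853.7955 rpm, dir flips to −; running = −1853.7955
Stage 2 [21T→72T]: ω = 1853.7955×21/72 = 540.6903 rpm, dir flips to +; running = +540.6903

+540.6903 rpm (same as input, |ω| = 540.6903 rpm)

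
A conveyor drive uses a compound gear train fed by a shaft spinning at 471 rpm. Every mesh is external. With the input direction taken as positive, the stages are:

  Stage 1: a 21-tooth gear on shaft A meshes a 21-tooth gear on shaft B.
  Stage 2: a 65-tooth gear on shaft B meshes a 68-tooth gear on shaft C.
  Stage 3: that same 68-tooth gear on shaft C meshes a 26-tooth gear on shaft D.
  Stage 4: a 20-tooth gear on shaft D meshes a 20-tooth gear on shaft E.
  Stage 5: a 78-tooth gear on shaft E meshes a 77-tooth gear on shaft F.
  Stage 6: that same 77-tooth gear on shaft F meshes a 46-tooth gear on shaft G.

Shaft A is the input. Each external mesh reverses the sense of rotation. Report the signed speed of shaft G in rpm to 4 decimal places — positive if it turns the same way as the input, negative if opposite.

Stage 1 [21T→21T]: ω = 471.0000×21/21 = 471.0000 rpm, dir flips to −; running = −471.0000
Stage 2 [65T→68T]: ω = 471.0000×65/68 = 450.2206 rpm, dir flips to +; running = +450.2206
Stage 3 [68T→26T]: ω = 450.2206×68/26 = 1177.5000 rpm, dir flips to −; running = −1177.5000
Stage 4 [20T→20T]: ω = 1177.5000×20/20 = 1177.5000 rpm, dir flips to +; running = +1177.5000
Stage 5 [78T→77T]: ω = 1177.5000×78/77 = 1192.7922 rpm, dir flips to −; running = −1192.7922
Stage 6 [77T→46T]: ω = 1192.7922×77/46 = 1996.6304 rpm, dir flips to +; running = +1996.6304

+1996.6304 rpm (same as input, |ω| = 1996.6304 rpm)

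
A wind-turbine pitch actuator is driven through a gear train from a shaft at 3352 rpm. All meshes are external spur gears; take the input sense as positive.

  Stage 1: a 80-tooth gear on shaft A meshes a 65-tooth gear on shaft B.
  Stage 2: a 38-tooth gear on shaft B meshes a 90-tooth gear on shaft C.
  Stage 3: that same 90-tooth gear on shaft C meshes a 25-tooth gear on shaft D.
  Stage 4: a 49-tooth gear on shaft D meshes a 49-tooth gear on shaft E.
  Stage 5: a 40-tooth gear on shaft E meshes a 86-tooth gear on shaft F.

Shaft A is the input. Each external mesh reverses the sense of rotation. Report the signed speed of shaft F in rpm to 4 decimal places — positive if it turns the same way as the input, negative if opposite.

-2916.6597 rpm (opposite to input, |ω| = 2916.6597 rpm)

Stage 1 [80T→65T]: ω = 3352.0000×80/65 = 4125.5385 rpm, dir flips to −; running = −4125.5385
Stage 2 [38T→90T]: ω = 4125.5385×38/90 = 1741.8940 rpm, dir flips to +; running = +1741.8940
Stage 3 [90T→25T]: ω = 1741.8940×90/25 = 6270.8185 rpm, dir flips to −; running = −6270.8185
Stage 4 [49T→49T]: ω = 6270.8185×49/49 = 6270.8185 rpm, dir flips to +; running = +6270.8185
Stage 5 [40T→86T]: ω = 6270.8185×40/86 = 2916.6597 rpm, dir flips to −; running = −2916.6597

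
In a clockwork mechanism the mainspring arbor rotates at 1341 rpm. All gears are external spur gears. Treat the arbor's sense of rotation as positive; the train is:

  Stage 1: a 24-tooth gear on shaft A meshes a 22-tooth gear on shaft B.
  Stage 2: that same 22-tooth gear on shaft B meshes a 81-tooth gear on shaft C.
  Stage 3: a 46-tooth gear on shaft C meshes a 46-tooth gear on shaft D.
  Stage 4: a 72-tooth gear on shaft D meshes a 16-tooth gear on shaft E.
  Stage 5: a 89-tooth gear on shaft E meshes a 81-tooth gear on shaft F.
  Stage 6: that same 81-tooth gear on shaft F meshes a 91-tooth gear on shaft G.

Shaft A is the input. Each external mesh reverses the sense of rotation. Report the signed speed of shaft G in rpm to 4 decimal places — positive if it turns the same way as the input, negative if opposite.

+1748.7033 rpm (same as input, |ω| = 1748.7033 rpm)

Stage 1 [24T→22T]: ω = 1341.0000×24/22 = 1462.9091 rpm, dir flips to −; running = −1462.9091
Stage 2 [22T→81T]: ω = 1462.9091×22/81 = 397.3333 rpm, dir flips to +; running = +397.3333
Stage 3 [46T→46T]: ω = 397.3333×46/46 = 397.3333 rpm, dir flips to −; running = −397.3333
Stage 4 [72T→16T]: ω = 397.3333×72/16 = 1788.0000 rpm, dir flips to +; running = +1788.0000
Stage 5 [89T→81T]: ω = 1788.0000×89/81 = 1964.5926 rpm, dir flips to −; running = −1964.5926
Stage 6 [81T→91T]: ω = 1964.5926×81/91 = 1748.7033 rpm, dir flips to +; running = +1748.7033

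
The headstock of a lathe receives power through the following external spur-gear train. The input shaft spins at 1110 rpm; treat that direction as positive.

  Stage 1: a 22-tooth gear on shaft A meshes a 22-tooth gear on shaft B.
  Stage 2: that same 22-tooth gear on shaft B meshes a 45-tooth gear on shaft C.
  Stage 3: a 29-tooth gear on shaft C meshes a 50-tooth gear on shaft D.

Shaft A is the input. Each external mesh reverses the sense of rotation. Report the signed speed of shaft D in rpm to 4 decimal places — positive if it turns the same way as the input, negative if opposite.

-314.7467 rpm (opposite to input, |ω| = 314.7467 rpm)

Stage 1 [22T→22T]: ω = 1110.0000×22/22 = 1110.0000 rpm, dir flips to −; running = −1110.0000
Stage 2 [22T→45T]: ω = 1110.0000×22/45 = 542.6667 rpm, dir flips to +; running = +542.6667
Stage 3 [29T→50T]: ω = 542.6667×29/50 = 314.7467 rpm, dir flips to −; running = −314.7467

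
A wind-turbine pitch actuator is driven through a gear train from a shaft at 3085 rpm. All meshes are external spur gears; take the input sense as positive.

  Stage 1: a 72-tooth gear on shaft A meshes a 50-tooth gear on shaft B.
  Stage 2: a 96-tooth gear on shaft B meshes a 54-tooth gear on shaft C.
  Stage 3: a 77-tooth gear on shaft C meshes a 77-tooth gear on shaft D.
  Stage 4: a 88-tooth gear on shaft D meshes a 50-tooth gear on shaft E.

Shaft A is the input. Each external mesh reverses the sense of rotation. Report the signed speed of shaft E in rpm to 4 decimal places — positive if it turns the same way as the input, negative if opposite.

Stage 1 [72T→50T]: ω = 3085.0000×72/50 = 4442.4000 rpm, dir flips to −; running = −4442.4000
Stage 2 [96T→54T]: ω = 4442.4000×96/54 = 7897.6000 rpm, dir flips to +; running = +7897.6000
Stage 3 [77T→77T]: ω = 7897.6000×77/77 = 7897.6000 rpm, dir flips to −; running = −7897.6000
Stage 4 [88T→50T]: ω = 7897.6000×88/50 = 13899.7760 rpm, dir flips to +; running = +13899.7760

+13899.7760 rpm (same as input, |ω| = 13899.7760 rpm)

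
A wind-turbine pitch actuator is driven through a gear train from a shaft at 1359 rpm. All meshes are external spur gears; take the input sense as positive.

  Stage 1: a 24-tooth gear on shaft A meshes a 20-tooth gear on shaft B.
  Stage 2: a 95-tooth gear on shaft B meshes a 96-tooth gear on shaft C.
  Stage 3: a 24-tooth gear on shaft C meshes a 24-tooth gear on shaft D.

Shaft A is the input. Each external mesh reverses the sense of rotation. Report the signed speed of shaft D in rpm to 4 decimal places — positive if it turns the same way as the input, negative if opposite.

-1613.8125 rpm (opposite to input, |ω| = 1613.8125 rpm)

Stage 1 [24T→20T]: ω = 1359.0000×24/20 = 1630.8000 rpm, dir flips to −; running = −1630.8000
Stage 2 [95T→96T]: ω = 1630.8000×95/96 = 1613.8125 rpm, dir flips to +; running = +1613.8125
Stage 3 [24T→24T]: ω = 1613.8125×24/24 = 1613.8125 rpm, dir flips to −; running = −1613.8125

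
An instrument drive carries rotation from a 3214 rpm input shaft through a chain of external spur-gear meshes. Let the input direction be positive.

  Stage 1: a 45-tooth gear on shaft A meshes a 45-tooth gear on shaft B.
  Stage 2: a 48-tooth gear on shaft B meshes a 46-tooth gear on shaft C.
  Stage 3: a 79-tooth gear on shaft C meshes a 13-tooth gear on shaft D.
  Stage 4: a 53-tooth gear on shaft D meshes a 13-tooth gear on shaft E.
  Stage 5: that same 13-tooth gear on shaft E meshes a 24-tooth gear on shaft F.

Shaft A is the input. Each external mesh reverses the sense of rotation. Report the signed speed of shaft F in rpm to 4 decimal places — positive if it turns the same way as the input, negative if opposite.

-45006.7492 rpm (opposite to input, |ω| = 45006.7492 rpm)

Stage 1 [45T→45T]: ω = 3214.0000×45/45 = 3214.0000 rpm, dir flips to −; running = −3214.0000
Stage 2 [48T→46T]: ω = 3214.0000×48/46 = 3353.7391 rpm, dir flips to +; running = +3353.7391
Stage 3 [79T→13T]: ω = 3353.7391×79/13 = 20380.4147 rpm, dir flips to −; running = −20380.4147
Stage 4 [53T→13T]: ω = 20380.4147×53/13 = 83089.3831 rpm, dir flips to +; running = +83089.3831
Stage 5 [13T→24T]: ω = 83089.3831×13/24 = 45006.7492 rpm, dir flips to −; running = −45006.7492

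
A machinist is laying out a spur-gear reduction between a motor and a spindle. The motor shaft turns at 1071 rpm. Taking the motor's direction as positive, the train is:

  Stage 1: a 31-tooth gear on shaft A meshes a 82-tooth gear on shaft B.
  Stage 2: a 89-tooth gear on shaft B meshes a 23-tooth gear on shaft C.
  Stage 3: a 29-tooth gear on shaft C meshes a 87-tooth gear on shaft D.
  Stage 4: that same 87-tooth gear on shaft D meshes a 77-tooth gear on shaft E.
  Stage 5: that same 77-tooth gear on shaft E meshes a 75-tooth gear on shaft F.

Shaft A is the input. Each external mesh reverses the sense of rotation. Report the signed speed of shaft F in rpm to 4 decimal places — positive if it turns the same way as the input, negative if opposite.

Stage 1 [31T→82T]: ω = 1071.0000×31/82 = 404.8902 rpm, dir flips to −; running = −404.8902
Stage 2 [89T→23T]: ω = 404.8902×89/23 = 1566.7492 rpm, dir flips to +; running = +1566.7492
Stage 3 [29T→87T]: ω = 1566.7492×29/87 = 522.2497 rpm, dir flips to −; running = −522.2497
Stage 4 [87T→77T]: ω = 522.2497×87/77 = 590.0744 rpm, dir flips to +; running = +590.0744
Stage 5 [77T→75T]: ω = 590.0744×77/75 = 605.8097 rpm, dir flips to −; running = −605.8097

-605.8097 rpm (opposite to input, |ω| = 605.8097 rpm)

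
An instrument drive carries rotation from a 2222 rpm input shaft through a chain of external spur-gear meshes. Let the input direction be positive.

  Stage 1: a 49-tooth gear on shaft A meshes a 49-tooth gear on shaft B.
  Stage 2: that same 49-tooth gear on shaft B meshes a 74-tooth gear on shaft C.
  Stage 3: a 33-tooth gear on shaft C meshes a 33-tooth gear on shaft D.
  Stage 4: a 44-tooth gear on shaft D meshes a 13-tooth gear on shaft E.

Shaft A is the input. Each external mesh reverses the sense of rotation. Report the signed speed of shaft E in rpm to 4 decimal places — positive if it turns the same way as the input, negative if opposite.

Stage 1 [49T→49T]: ω = 2222.0000×49/49 = 2222.0000 rpm, dir flips to −; running = −2222.0000
Stage 2 [49T→74T]: ω = 2222.0000×49/74 = 1471.3243 rpm, dir flips to +; running = +1471.3243
Stage 3 [33T→33T]: ω = 1471.3243×33/33 = 1471.3243 rpm, dir flips to −; running = −1471.3243
Stage 4 [44T→13T]: ω = 1471.3243×44/13 = 4979.8669 rpm, dir flips to +; running = +4979.8669

+4979.8669 rpm (same as input, |ω| = 4979.8669 rpm)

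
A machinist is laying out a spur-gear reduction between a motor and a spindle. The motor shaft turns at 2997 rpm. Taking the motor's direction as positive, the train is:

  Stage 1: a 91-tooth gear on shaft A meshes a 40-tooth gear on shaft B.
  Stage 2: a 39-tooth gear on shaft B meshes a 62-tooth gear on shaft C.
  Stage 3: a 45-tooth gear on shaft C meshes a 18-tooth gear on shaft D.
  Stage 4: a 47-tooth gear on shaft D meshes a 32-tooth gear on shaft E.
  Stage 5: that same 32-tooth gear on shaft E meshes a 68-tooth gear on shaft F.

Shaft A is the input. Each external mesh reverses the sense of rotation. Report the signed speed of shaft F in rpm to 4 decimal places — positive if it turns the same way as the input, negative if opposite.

Stage 1 [91T→40T]: ω = 2997.0000×91/40 = 6818.1750 rpm, dir flips to −; running = −6818.1750
Stage 2 [39T→62T]: ω = 6818.1750×39/62 = 4288.8520 rpm, dir flips to +; running = +4288.8520
Stage 3 [45T→18T]: ω = 4288.8520×45/18 = 10722.1300 rpm, dir flips to −; running = −10722.1300
Stage 4 [47T→32T]: ω = 10722.1300×47/32 = 15748.1285 rpm, dir flips to +; running = +15748.1285
Stage 5 [32T→68T]: ω = 15748.1285×32/68 = 7410.8840 rpm, dir flips to −; running = −7410.8840

-7410.8840 rpm (opposite to input, |ω| = 7410.8840 rpm)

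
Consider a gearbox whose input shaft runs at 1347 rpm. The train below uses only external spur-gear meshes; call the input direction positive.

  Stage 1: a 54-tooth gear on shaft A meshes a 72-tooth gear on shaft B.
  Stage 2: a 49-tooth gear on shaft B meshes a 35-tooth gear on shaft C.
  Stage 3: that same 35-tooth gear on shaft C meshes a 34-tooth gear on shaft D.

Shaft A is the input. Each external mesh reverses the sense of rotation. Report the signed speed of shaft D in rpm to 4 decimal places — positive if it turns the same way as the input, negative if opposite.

-1455.9485 rpm (opposite to input, |ω| = 1455.9485 rpm)

Stage 1 [54T→72T]: ω = 1347.0000×54/72 = 1010.2500 rpm, dir flips to −; running = −1010.2500
Stage 2 [49T→35T]: ω = 1010.2500×49/35 = 1414.3500 rpm, dir flips to +; running = +1414.3500
Stage 3 [35T→34T]: ω = 1414.3500×35/34 = 1455.9485 rpm, dir flips to −; running = −1455.9485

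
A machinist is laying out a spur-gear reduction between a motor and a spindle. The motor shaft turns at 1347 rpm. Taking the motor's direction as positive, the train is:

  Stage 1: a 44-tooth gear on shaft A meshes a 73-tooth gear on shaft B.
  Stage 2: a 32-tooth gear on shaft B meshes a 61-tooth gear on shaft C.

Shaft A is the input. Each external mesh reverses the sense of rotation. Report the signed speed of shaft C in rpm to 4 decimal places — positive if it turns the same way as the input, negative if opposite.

Stage 1 [44T→73T]: ω = 1347.0000×44/73 = 811.8904 rpm, dir flips to −; running = −811.8904
Stage 2 [32T→61T]: ω = 811.8904×32/61 = 425.9097 rpm, dir flips to +; running = +425.9097

+425.9097 rpm (same as input, |ω| = 425.9097 rpm)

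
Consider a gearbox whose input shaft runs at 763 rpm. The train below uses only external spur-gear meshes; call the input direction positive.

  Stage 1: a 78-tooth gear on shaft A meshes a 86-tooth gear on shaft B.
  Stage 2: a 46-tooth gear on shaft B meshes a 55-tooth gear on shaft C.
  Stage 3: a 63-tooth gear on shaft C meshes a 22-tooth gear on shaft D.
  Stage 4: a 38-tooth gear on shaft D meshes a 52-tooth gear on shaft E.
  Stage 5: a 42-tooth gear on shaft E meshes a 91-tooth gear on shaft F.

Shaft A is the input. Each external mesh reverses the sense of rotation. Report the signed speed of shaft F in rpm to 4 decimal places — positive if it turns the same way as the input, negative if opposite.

Stage 1 [78T→86T]: ω = 763.0000×78/86 = 692.0233 rpm, dir flips to −; running = −692.0233
Stage 2 [46T→55T]: ω = 692.0233×46/55 = 578.7831 rpm, dir flips to +; running = +578.7831
Stage 3 [63T→22T]: ω = 578.7831×63/22 = 1657.4243 rpm, dir flips to −; running = −1657.4243
Stage 4 [38T→52T]: ω = 1657.4243×38/52 = 1211.1947 rpm, dir flips to +; running = +1211.1947
Stage 5 [42T→91T]: ω = 1211.1947×42/91 = 559.0129 rpm, dir flips to −; running = −559.0129

-559.0129 rpm (opposite to input, |ω| = 559.0129 rpm)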